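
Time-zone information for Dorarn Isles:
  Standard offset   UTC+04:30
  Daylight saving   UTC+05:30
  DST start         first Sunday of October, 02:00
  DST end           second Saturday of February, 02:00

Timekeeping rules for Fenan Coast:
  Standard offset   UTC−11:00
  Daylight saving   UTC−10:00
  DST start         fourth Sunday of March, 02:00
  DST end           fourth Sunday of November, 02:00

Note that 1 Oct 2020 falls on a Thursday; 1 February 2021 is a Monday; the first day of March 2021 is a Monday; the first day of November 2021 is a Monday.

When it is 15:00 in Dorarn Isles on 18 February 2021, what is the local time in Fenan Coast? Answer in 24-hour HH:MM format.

1 October 2020 is a Thursday, so the first Sunday is October 4.
1 February 2021 is a Monday, so the first Saturday is February 6 and the second is February 13.
18 February 2021 does not fall between 4 October 2020 and 13 February 2021, so daylight saving is not in effect and Dorarn Isles is at UTC+04:30.
15:00 Dorarn Isles − 4h30m = 10:30 UTC.
1 March 2021 is a Monday, so the first Sunday is March 7 and the fourth is March 28.
1 November 2021 is a Monday, so the first Sunday is November 7 and the fourth is November 28.
At the standard offset (UTC−11:00), 10:30 UTC − 11h = 23:30 Fenan Coast standard time (rolling into the previous day, 17 February 2021).
Daylight saving runs 28 March – 28 November; the standard-time date in Fenan Coast, 17 February 2021, is outside that window, so Fenan Coast is on standard time at UTC−11:00.
10:30 UTC − 11h = 23:30 Fenan Coast (rolling into the previous day, 17 February 2021).

23:30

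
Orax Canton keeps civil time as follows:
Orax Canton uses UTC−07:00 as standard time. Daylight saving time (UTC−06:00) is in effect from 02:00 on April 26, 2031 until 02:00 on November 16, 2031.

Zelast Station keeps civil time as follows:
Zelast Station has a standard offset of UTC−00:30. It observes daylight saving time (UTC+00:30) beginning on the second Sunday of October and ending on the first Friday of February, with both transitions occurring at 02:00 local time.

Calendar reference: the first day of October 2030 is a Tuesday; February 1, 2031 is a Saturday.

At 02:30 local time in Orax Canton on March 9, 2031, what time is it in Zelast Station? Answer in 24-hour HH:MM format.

March 9, 2031 is outside the daylight-saving period (26 April – 16 November), so Orax Canton is on standard time, UTC−07:00.
02:30 Orax Canton + 7h = 09:30 UTC.
1 October 2030 is a Tuesday, so the first Sunday is October 6 and the second is October 13.
1 February 2031 is a Saturday, so the first Friday is February 7.
At the standard offset (UTC−00:30), 09:30 UTC − 0h30m = 09:00 Zelast Station standard time.
The standard-time date in Zelast Station, March 9, 2031, is outside the daylight-saving period (13 October 2030 – 7 February 2031), so Zelast Station is on standard time, UTC−00:30.
09:30 UTC − 0h30m = 09:00 Zelast Station.

09:00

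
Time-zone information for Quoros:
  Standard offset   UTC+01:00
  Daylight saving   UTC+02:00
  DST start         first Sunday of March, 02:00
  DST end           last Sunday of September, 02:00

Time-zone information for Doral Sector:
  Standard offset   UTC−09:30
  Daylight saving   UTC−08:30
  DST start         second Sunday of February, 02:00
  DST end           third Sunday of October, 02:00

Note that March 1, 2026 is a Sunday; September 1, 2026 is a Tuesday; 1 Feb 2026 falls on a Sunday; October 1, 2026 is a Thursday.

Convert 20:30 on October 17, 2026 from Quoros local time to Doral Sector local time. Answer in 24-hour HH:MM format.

11:00

1 March 2026 is a Sunday, so the first Sunday is March 1.
1 September 2026 is a Tuesday, so Sundays fall on 6, 13, 20, 27; the last is September 27.
October 17, 2026 does not fall between 1 March and 27 September, so daylight saving is not in effect and Quoros is at UTC+01:00.
20:30 Quoros − 1h = 19:30 UTC.
1 February 2026 is a Sunday, so the first Sunday is February 1 and the second is February 8.
1 October 2026 is a Thursday, so the first Sunday is October 4 and the third is October 18.
At the standard offset (UTC−09:30), 19:30 UTC − 9h30m = 10:00 Doral Sector standard time.
Daylight saving runs 8 February – 18 October; the standard-time date in Doral Sector, October 17, 2026, is inside that window, so Doral Sector is at UTC−08:30.
19:30 UTC − 8h30m = 11:00 Doral Sector.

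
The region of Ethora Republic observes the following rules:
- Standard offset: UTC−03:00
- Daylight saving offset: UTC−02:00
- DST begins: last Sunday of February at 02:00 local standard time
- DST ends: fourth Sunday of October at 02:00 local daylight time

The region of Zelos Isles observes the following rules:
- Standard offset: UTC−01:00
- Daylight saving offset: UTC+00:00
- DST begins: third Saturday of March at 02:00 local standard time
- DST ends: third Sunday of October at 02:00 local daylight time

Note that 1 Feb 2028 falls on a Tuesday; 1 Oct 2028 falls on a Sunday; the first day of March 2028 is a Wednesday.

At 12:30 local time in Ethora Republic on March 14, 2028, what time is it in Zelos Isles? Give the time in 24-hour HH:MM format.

13:30

1 February 2028 is a Tuesday, so Sundays fall on 6, 13, 20, 27; the last is February 27.
1 October 2028 is a Sunday, so the first Sunday is October 1 and the fourth is October 22.
Daylight saving runs 27 February – 22 October; March 14, 2028 is inside that window, so Ethora Republic is at UTC−02:00.
12:30 Ethora Republic + 2h = 14:30 UTC.
1 March 2028 is a Wednesday, so the first Saturday is March 4 and the third is March 18.
1 October 2028 is a Sunday, so the first Sunday is October 1 and the third is October 15.
At the standard offset (UTC−01:00), 14:30 UTC − 1h = 13:30 Zelos Isles standard time.
The standard-time date in Zelos Isles, March 14, 2028, does not fall between 18 March and 15 October, so daylight saving is not in effect and Zelos Isles is at UTC−01:00.
14:30 UTC − 1h = 13:30 Zelos Isles.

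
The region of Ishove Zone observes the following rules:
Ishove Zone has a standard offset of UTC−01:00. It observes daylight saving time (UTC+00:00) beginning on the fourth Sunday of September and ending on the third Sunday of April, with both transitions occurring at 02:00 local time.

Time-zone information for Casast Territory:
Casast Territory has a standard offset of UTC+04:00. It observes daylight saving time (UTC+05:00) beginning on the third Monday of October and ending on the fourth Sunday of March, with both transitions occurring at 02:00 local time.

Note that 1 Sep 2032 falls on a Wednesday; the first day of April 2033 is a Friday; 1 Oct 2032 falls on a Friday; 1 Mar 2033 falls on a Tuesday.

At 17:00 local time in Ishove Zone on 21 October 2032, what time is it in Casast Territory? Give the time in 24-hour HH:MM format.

22:00

1 September 2032 is a Wednesday, so the first Sunday is September 5 and the fourth is September 26.
1 April 2033 is a Friday, so the first Sunday is April 3 and the third is April 17.
Daylight saving runs 26 September 2032 – 17 April 2033; 21 October 2032 is inside that window, so Ishove Zone is at UTC+00:00.
17:00 Ishove Zone − 0h = 17:00 UTC.
1 October 2032 is a Friday, so the first Monday is October 4 and the third is October 18.
1 March 2033 is a Tuesday, so the first Sunday is March 6 and the fourth is March 27.
At the standard offset (UTC+04:00), 17:00 UTC + 4h = 21:00 Casast Territory standard time.
The standard-time date in Casast Territory, 21 October 2032, lies within the daylight-saving period (18 October 2032 – 27 March 2033), so Casast Territory is on daylight time, UTC+05:00.
17:00 UTC + 5h = 22:00 Casast Territory.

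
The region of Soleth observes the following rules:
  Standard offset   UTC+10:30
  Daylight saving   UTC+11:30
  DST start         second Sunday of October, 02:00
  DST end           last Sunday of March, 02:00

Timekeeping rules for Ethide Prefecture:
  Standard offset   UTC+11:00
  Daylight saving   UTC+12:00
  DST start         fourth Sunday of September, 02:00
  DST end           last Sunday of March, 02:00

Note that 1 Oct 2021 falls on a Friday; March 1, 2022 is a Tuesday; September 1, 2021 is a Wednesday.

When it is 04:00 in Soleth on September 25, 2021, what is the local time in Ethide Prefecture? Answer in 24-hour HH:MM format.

1 October 2021 is a Friday, so the first Sunday is October 3 and the second is October 10.
1 March 2022 is a Tuesday, so Sundays fall on 6, 13, 20, 27; the last is March 27.
Daylight saving runs 10 October 2021 – 27 March 2022; September 25, 2021 is outside that window, so Soleth is on standard time at UTC+10:30.
04:00 Soleth − 10h30m = 17:30 UTC (rolling into the previous day, 24 September 2021).
1 September 2021 is a Wednesday, so the first Sunday is September 5 and the fourth is September 26.
1 March 2022 is a Tuesday, so Sundays fall on 6, 13, 20, 27; the last is March 27.
At the standard offset (UTC+11:00), 17:30 UTC + 11h = 04:30 Ethide Prefecture standard time (rolling into the next day, 25 September 2021).
The standard-time date in Ethide Prefecture, September 25, 2021, does not fall between 26 September 2021 and 27 March 2022, so daylight saving is not in effect and Ethide Prefecture is at UTC+11:00.
17:30 UTC + 11h = 04:30 Ethide Prefecture (rolling into the next day, 25 September 2021).

04:30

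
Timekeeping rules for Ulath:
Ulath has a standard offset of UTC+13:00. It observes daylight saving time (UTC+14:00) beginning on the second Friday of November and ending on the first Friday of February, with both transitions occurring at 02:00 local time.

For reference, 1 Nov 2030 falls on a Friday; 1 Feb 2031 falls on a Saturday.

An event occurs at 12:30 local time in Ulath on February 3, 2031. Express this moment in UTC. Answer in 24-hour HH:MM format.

22:30

1 November 2030 is a Friday, so the first Friday is November 1 and the second is November 8.
1 February 2031 is a Saturday, so the first Friday is February 7.
February 3, 2031 lies within the daylight-saving period (8 November 2030 – 7 February 2031), so Ulath is on daylight time, UTC+14:00.
12:30 local − 14h = 22:30 UTC (rolling into the previous day, 2 February 2031).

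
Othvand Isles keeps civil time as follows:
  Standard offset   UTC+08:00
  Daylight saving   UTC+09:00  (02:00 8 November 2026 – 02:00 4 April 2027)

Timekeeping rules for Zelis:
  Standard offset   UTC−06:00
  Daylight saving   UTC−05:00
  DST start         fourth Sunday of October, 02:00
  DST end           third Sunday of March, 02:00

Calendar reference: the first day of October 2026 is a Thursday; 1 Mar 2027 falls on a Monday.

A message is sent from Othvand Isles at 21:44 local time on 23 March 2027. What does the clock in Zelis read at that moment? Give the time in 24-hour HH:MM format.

23 March 2027 lies within the daylight-saving period (8 November 2026 – 4 April 2027), so Othvand Isles is on daylight time, UTC+09:00.
21:44 Othvand Isles − 9h = 12:44 UTC.
1 October 2026 is a Thursday, so the first Sunday is October 4 and the fourth is October 25.
1 March 2027 is a Monday, so the first Sunday is March 7 and the third is March 21.
At the standard offset (UTC−06:00), 12:44 UTC − 6h = 06:44 Zelis standard time.
Daylight saving runs 25 October 2026 – 21 March 2027; the standard-time date in Zelis, 23 March 2027, is outside that window, so Zelis is on standard time at UTC−06:00.
12:44 UTC − 6h = 06:44 Zelis.

06:44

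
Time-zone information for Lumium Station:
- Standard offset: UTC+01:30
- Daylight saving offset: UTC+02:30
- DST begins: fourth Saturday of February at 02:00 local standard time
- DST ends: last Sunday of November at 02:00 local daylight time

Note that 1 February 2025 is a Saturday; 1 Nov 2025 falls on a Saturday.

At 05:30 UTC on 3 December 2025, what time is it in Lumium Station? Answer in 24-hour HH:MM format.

07:00

1 February 2025 is a Saturday, so the first Saturday is February 1 and the fourth is February 22.
1 November 2025 is a Saturday, so Sundays fall on 2, 9, 16, 23, 30; the last is November 30.
At the standard offset (UTC+01:30), 05:30 UTC + 1h30m = 07:00 Lumium Station standard time.
Daylight saving runs 22 February – 30 November; the standard-time date in Lumium Station, 3 December 2025, is outside that window, so Lumium Station is on standard time at UTC+01:30.
05:30 UTC + 1h30m = 07:00 local.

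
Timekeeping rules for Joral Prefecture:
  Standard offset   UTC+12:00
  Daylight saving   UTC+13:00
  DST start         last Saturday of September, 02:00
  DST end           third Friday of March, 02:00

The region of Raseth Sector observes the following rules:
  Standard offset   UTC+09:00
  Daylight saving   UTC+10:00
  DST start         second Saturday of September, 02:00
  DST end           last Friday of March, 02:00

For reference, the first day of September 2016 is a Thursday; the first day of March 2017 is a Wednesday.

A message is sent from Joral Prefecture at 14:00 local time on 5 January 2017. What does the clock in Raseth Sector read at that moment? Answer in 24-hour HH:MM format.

11:00

1 September 2016 is a Thursday, so Saturdays fall on 3, 10, 17, 24; the last is September 24.
1 March 2017 is a Wednesday, so the first Friday is March 3 and the third is March 17.
5 January 2017 falls between 24 September 2016 and 17 March 2017, so daylight saving is in effect and Joral Prefecture is at UTC+13:00.
14:00 Joral Prefecture − 13h = 01:00 UTC.
1 September 2016 is a Thursday, so the first Saturday is September 3 and the second is September 10.
1 March 2017 is a Wednesday, so Fridays fall on 3, 10, 17, 24, 31; the last is March 31.
At the standard offset (UTC+09:00), 01:00 UTC + 9h = 10:00 Raseth Sector standard time.
The standard-time date in Raseth Sector, 5 January 2017, falls between 10 September 2016 and 31 March 2017, so daylight saving is in effect and Raseth Sector is at UTC+10:00.
01:00 UTC + 10h = 11:00 Raseth Sector.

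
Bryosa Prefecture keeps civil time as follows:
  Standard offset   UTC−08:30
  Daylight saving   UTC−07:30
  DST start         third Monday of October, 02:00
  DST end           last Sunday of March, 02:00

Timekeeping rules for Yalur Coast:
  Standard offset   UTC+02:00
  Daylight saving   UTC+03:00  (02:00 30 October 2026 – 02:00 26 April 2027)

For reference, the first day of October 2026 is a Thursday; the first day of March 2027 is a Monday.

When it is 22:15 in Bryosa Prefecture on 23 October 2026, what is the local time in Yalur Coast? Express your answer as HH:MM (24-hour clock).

07:45

1 October 2026 is a Thursday, so the first Monday is October 5 and the third is October 19.
1 March 2027 is a Monday, so Sundays fall on 7, 14, 21, 28; the last is March 28.
23 October 2026 falls between 19 October 2026 and 28 March 2027, so daylight saving is in effect and Bryosa Prefecture is at UTC−07:30.
22:15 Bryosa Prefecture + 7h30m = 05:45 UTC (rolling into the next day, 24 October 2026).
At the standard offset (UTC+02:00), 05:45 UTC + 2h = 07:45 Yalur Coast standard time.
Daylight saving runs 30 October 2026 – 26 April 2027; the standard-time date in Yalur Coast, 24 October 2026, is outside that window, so Yalur Coast is on standard time at UTC+02:00.
05:45 UTC + 2h = 07:45 Yalur Coast.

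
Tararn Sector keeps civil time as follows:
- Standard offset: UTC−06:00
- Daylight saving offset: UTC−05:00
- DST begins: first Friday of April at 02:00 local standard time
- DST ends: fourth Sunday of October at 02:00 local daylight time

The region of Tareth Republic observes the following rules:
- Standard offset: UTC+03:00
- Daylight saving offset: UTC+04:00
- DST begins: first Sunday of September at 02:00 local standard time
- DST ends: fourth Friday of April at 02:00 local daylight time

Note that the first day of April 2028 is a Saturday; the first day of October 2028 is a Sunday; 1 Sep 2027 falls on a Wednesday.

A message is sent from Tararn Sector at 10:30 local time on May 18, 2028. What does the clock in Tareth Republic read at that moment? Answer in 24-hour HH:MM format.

1 April 2028 is a Saturday, so the first Friday is April 7.
1 October 2028 is a Sunday, so the first Sunday is October 1 and the fourth is October 22.
Daylight saving runs 7 April – 22 October; May 18, 2028 is inside that window, so Tararn Sector is at UTC−05:00.
10:30 Tararn Sector + 5h = 15:30 UTC.
1 September 2027 is a Wednesday, so the first Sunday is September 5.
1 April 2028 is a Saturday, so the first Friday is April 7 and the fourth is April 28.
At the standard offset (UTC+03:00), 15:30 UTC + 3h = 18:30 Tareth Republic standard time.
The standard-time date in Tareth Republic, May 18, 2028, does not fall between 5 September 2027 and 28 April 2028, so daylight saving is not in effect and Tareth Republic is at UTC+03:00.
15:30 UTC + 3h = 18:30 Tareth Republic.

18:30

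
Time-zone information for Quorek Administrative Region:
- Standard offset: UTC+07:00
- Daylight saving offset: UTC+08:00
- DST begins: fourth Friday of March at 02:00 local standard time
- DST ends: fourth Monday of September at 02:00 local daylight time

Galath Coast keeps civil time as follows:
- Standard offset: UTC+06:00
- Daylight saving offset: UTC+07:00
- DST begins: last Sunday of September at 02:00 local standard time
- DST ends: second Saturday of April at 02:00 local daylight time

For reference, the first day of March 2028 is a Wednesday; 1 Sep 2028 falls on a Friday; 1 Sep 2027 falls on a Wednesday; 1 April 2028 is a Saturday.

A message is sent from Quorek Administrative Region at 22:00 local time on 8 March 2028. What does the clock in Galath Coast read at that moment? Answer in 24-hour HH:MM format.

1 March 2028 is a Wednesday, so the first Friday is March 3 and the fourth is March 24.
1 September 2028 is a Friday, so the first Monday is September 4 and the fourth is September 25.
8 March 2028 is outside the daylight-saving period (24 March – 25 September), so Quorek Administrative Region is on standard time, UTC+07:00.
22:00 Quorek Administrative Region − 7h = 15:00 UTC.
1 September 2027 is a Wednesday, so Sundays fall on 5, 12, 19, 26; the last is September 26.
1 April 2028 is a Saturday, so the first Saturday is April 1 and the second is April 8.
At the standard offset (UTC+06:00), 15:00 UTC + 6h = 21:00 Galath Coast standard time.
The standard-time date in Galath Coast, 8 March 2028, falls between 26 September 2027 and 8 April 2028, so daylight saving is in effect and Galath Coast is at UTC+07:00.
15:00 UTC + 7h = 22:00 Galath Coast.

22:00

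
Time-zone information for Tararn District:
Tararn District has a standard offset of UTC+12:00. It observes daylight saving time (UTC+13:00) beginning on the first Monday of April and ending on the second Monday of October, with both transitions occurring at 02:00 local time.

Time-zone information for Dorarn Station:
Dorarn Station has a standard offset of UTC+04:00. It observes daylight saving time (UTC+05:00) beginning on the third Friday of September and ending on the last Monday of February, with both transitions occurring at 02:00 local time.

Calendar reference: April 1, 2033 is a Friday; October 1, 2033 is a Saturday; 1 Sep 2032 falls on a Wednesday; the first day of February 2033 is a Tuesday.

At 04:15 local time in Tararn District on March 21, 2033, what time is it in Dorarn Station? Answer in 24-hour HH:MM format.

1 April 2033 is a Friday, so the first Monday is April 4.
1 October 2033 is a Saturday, so the first Monday is October 3 and the second is October 10.
March 21, 2033 is outside the daylight-saving period (4 April – 10 October), so Tararn District is on standard time, UTC+12:00.
04:15 Tararn District − 12h = 16:15 UTC (rolling into the previous day, 20 March 2033).
1 September 2032 is a Wednesday, so the first Friday is September 3 and the third is September 17.
1 February 2033 is a Tuesday, so Mondays fall on 7, 14, 21, 28; the last is February 28.
At the standard offset (UTC+04:00), 16:15 UTC + 4h = 20:15 Dorarn Station standard time.
Daylight saving runs 17 September 2032 – 28 February 2033; the standard-time date in Dorarn Station, March 20, 2033, is outside that window, so Dorarn Station is on standard time at UTC+04:00.
16:15 UTC + 4h = 20:15 Dorarn Station.

20:15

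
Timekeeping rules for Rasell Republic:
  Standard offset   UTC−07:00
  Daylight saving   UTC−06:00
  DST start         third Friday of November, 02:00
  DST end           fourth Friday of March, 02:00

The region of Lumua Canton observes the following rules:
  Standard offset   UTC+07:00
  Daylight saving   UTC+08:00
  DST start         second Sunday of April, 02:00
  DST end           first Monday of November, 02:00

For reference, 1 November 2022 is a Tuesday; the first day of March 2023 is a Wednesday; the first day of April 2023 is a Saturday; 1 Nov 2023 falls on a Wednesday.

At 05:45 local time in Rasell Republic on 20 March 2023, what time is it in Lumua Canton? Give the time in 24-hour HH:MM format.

18:45

1 November 2022 is a Tuesday, so the first Friday is November 4 and the third is November 18.
1 March 2023 is a Wednesday, so the first Friday is March 3 and the fourth is March 24.
20 March 2023 falls between 18 November 2022 and 24 March 2023, so daylight saving is in effect and Rasell Republic is at UTC−06:00.
05:45 Rasell Republic + 6h = 11:45 UTC.
1 April 2023 is a Saturday, so the first Sunday is April 2 and the second is April 9.
1 November 2023 is a Wednesday, so the first Monday is November 6.
At the standard offset (UTC+07:00), 11:45 UTC + 7h = 18:45 Lumua Canton standard time.
Daylight saving runs 9 April – 6 November; the standard-time date in Lumua Canton, 20 March 2023, is outside that window, so Lumua Canton is on standard time at UTC+07:00.
11:45 UTC + 7h = 18:45 Lumua Canton.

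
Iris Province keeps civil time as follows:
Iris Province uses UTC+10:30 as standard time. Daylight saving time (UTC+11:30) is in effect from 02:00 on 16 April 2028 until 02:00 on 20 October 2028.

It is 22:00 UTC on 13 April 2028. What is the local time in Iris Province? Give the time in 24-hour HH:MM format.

At the standard offset (UTC+10:30), 22:00 UTC + 10h30m = 08:30 Iris Province standard time (rolling into the next day, 14 April 2028).
The standard-time date in Iris Province, 14 April 2028, is outside the daylight-saving period (16 April – 20 October), so Iris Province is on standard time, UTC+10:30.
22:00 UTC + 10h30m = 08:30 local (rolling into the next day, 14 April 2028).

08:30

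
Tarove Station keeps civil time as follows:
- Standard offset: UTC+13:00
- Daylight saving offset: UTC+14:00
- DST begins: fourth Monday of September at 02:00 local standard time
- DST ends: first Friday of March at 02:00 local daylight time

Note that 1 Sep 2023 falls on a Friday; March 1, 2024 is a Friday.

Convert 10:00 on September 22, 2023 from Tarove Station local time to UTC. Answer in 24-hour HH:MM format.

21:00

1 September 2023 is a Friday, so the first Monday is September 4 and the fourth is September 25.
1 March 2024 is a Friday, so the first Friday is March 1.
September 22, 2023 is outside the daylight-saving period (25 September 2023 – 1 March 2024), so Tarove Station is on standard time, UTC+13:00.
10:00 local − 13h = 21:00 UTC (rolling into the previous day, 21 September 2023).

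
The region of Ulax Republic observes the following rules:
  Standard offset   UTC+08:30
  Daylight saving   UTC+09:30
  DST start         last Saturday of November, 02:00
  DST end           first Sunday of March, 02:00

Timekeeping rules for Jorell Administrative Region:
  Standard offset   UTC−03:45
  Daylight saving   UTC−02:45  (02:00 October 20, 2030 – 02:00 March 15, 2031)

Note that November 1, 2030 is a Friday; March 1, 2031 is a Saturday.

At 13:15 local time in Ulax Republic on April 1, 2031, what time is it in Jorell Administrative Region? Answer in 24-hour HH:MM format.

01:00

1 November 2030 is a Friday, so Saturdays fall on 2, 9, 16, 23, 30; the last is November 30.
1 March 2031 is a Saturday, so the first Sunday is March 2.
April 1, 2031 is outside the daylight-saving period (30 November 2030 – 2 March 2031), so Ulax Republic is on standard time, UTC+08:30.
13:15 Ulax Republic − 8h30m = 04:45 UTC.
At the standard offset (UTC−03:45), 04:45 UTC − 3h45m = 01:00 Jorell Administrative Region standard time.
Daylight saving runs 20 October 2030 – 15 March 2031; the standard-time date in Jorell Administrative Region, April 1, 2031, is outside that window, so Jorell Administrative Region is on standard time at UTC−03:45.
04:45 UTC − 3h45m = 01:00 Jorell Administrative Region.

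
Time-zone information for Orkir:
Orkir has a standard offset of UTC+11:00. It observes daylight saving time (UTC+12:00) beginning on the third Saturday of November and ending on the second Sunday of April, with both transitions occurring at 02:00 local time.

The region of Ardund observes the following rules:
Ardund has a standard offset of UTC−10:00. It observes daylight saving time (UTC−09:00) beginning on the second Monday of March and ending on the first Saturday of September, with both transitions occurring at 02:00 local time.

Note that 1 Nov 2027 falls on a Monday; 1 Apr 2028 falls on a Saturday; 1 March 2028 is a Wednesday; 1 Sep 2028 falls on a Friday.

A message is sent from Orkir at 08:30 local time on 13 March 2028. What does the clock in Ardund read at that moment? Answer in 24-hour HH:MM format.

1 November 2027 is a Monday, so the first Saturday is November 6 and the third is November 20.
1 April 2028 is a Saturday, so the first Sunday is April 2 and the second is April 9.
13 March 2028 lies within the daylight-saving period (20 November 2027 – 9 April 2028), so Orkir is on daylight time, UTC+12:00.
08:30 Orkir − 12h = 20:30 UTC (rolling into the previous day, 12 March 2028).
1 March 2028 is a Wednesday, so the first Monday is March 6 and the second is March 13.
1 September 2028 is a Friday, so the first Saturday is September 2.
At the standard offset (UTC−10:00), 20:30 UTC − 10h = 10:30 Ardund standard time.
The standard-time date in Ardund, 12 March 2028, does not fall between 13 March and 2 September, so daylight saving is not in effect and Ardund is at UTC−10:00.
20:30 UTC − 10h = 10:30 Ardund.

10:30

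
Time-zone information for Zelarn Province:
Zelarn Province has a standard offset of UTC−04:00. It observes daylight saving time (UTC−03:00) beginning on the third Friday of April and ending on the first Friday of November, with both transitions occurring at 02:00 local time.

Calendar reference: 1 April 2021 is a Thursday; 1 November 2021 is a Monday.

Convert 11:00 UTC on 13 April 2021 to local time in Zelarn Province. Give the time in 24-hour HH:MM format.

1 April 2021 is a Thursday, so the first Friday is April 2 and the third is April 16.
1 November 2021 is a Monday, so the first Friday is November 5.
At the standard offset (UTC−04:00), 11:00 UTC − 4h = 07:00 Zelarn Province standard time.
Daylight saving runs 16 April – 5 November; the standard-time date in Zelarn Province, 13 April 2021, is outside that window, so Zelarn Province is on standard time at UTC−04:00.
11:00 UTC − 4h = 07:00 local.

07:00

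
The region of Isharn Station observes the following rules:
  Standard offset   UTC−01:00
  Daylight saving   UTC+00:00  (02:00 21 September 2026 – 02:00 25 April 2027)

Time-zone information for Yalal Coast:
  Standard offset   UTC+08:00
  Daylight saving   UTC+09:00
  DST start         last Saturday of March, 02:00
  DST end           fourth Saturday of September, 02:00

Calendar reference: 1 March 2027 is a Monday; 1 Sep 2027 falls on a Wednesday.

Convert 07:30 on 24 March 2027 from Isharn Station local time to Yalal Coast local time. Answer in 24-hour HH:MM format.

24 March 2027 lies within the daylight-saving period (21 September 2026 – 25 April 2027), so Isharn Station is on daylight time, UTC+00:00.
07:30 Isharn Station − 0h = 07:30 UTC.
1 March 2027 is a Monday, so Saturdays fall on 6, 13, 20, 27; the last is March 27.
1 September 2027 is a Wednesday, so the first Saturday is September 4 and the fourth is September 25.
At the standard offset (UTC+08:00), 07:30 UTC + 8h = 15:30 Yalal Coast standard time.
Daylight saving runs 27 March – 25 September; the standard-time date in Yalal Coast, 24 March 2027, is outside that window, so Yalal Coast is on standard time at UTC+08:00.
07:30 UTC + 8h = 15:30 Yalal Coast.

15:30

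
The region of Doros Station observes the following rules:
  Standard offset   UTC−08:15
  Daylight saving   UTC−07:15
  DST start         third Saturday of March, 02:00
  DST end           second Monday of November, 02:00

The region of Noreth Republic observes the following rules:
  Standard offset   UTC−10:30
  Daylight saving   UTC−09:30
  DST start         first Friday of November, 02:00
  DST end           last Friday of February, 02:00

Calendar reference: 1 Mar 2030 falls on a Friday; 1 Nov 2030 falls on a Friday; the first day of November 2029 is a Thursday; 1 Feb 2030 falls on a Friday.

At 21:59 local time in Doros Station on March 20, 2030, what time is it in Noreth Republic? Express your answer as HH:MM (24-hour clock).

1 March 2030 is a Friday, so the first Saturday is March 2 and the third is March 16.
1 November 2030 is a Friday, so the first Monday is November 4 and the second is November 11.
Daylight saving runs 16 March – 11 November; March 20, 2030 is inside that window, so Doros Station is at UTC−07:15.
21:59 Doros Station + 7h15m = 05:14 UTC (rolling into the next day, 21 March 2030).
1 November 2029 is a Thursday, so the first Friday is November 2.
1 February 2030 is a Friday, so Fridays fall on 1, 8, 15, 22; the last is February 22.
At the standard offset (UTC−10:30), 05:14 UTC − 10h30m = 18:44 Noreth Republic standard time (rolling into the previous day, 20 March 2030).
Daylight saving runs 2 November 2029 – 22 February 2030; the standard-time date in Noreth Republic, March 20, 2030, is outside that window, so Noreth Republic is on standard time at UTC−10:30.
05:14 UTC − 10h30m = 18:44 Noreth Republic (rolling into the previous day, 20 March 2030).

18:44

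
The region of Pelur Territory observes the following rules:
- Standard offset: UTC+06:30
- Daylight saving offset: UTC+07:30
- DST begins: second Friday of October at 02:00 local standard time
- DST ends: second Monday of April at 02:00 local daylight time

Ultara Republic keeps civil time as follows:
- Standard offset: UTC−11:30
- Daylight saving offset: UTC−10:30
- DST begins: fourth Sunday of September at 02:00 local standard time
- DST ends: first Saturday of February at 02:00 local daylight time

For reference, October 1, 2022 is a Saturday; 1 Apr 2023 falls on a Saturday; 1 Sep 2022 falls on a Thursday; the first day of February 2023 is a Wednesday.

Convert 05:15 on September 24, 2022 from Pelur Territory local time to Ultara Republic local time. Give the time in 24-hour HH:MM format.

11:15

1 October 2022 is a Saturday, so the first Friday is October 7 and the second is October 14.
1 April 2023 is a Saturday, so the first Monday is April 3 and the second is April 10.
Daylight saving runs 14 October 2022 – 10 April 2023; September 24, 2022 is outside that window, so Pelur Territory is on standard time at UTC+06:30.
05:15 Pelur Territory − 6h30m = 22:45 UTC (rolling into the previous day, 23 September 2022).
1 September 2022 is a Thursday, so the first Sunday is September 4 and the fourth is September 25.
1 February 2023 is a Wednesday, so the first Saturday is February 4.
At the standard offset (UTC−11:30), 22:45 UTC − 11h30m = 11:15 Ultara Republic standard time.
The standard-time date in Ultara Republic, September 23, 2022, does not fall between 25 September 2022 and 4 February 2023, so daylight saving is not in effect and Ultara Republic is at UTC−11:30.
22:45 UTC − 11h30m = 11:15 Ultara Republic.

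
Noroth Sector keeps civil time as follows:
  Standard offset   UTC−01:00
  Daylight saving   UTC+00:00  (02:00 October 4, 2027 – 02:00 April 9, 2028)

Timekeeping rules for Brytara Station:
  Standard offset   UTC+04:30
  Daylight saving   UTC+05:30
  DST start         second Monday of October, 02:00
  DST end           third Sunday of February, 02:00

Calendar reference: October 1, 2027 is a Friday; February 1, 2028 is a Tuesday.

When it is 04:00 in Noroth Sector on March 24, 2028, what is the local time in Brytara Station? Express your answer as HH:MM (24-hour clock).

Daylight saving runs 4 October 2027 – 9 April 2028; March 24, 2028 is inside that window, so Noroth Sector is at UTC+00:00.
04:00 Noroth Sector − 0h = 04:00 UTC.
1 October 2027 is a Friday, so the first Monday is October 4 and the second is October 11.
1 February 2028 is a Tuesday, so the first Sunday is February 6 and the third is February 20.
At the standard offset (UTC+04:30), 04:00 UTC + 4h30m = 08:30 Brytara Station standard time.
The standard-time date in Brytara Station, March 24, 2028, is outside the daylight-saving period (11 October 2027 – 20 February 2028), so Brytara Station is on standard time, UTC+04:30.
04:00 UTC + 4h30m = 08:30 Brytara Station.

08:30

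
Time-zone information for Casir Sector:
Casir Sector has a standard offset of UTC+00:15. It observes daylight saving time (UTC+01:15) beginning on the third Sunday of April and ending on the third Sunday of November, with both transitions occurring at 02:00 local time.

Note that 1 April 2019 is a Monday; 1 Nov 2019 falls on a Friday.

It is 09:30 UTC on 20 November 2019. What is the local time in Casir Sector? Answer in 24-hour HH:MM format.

1 April 2019 is a Monday, so the first Sunday is April 7 and the third is April 21.
1 November 2019 is a Friday, so the first Sunday is November 3 and the third is November 17.
At the standard offset (UTC+00:15), 09:30 UTC + 0h15m = 09:45 Casir Sector standard time.
The standard-time date in Casir Sector, 20 November 2019, is outside the daylight-saving period (21 April – 17 November), so Casir Sector is on standard time, UTC+00:15.
09:30 UTC + 0h15m = 09:45 local.

09:45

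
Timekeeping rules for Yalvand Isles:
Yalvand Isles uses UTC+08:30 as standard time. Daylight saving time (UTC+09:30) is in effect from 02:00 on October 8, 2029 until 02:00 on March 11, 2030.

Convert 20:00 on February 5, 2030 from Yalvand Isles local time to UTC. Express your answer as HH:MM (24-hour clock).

February 5, 2030 falls between 8 October 2029 and 11 March 2030, so daylight saving is in effect and Yalvand Isles is at UTC+09:30.
20:00 local − 9h30m = 10:30 UTC.

10:30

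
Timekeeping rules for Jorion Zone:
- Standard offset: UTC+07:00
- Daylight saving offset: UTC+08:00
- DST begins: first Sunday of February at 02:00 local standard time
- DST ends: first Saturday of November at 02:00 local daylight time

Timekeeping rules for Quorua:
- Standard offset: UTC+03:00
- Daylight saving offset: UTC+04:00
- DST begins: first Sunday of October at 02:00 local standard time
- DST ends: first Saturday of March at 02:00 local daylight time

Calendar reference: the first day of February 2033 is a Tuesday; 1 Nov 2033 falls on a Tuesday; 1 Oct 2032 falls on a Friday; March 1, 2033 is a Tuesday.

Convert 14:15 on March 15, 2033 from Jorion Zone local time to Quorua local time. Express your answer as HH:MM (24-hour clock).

1 February 2033 is a Tuesday, so the first Sunday is February 6.
1 November 2033 is a Tuesday, so the first Saturday is November 5.
Daylight saving runs 6 February – 5 November; March 15, 2033 is inside that window, so Jorion Zone is at UTC+08:00.
14:15 Jorion Zone − 8h = 06:15 UTC.
1 October 2032 is a Friday, so the first Sunday is October 3.
1 March 2033 is a Tuesday, so the first Saturday is March 5.
At the standard offset (UTC+03:00), 06:15 UTC + 3h = 09:15 Quorua standard time.
The standard-time date in Quorua, March 15, 2033, does not fall between 3 October 2032 and 5 March 2033, so daylight saving is not in effect and Quorua is at UTC+03:00.
06:15 UTC + 3h = 09:15 Quorua.

09:15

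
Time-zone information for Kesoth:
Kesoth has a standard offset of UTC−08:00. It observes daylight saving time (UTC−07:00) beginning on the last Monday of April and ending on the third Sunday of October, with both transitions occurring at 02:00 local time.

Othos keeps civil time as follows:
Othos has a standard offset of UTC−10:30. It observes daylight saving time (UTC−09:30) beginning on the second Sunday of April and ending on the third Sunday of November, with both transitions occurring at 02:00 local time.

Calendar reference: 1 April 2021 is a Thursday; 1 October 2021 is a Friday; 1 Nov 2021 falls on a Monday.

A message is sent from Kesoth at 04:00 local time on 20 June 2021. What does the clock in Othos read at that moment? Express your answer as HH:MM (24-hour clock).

01:30

1 April 2021 is a Thursday, so Mondays fall on 5, 12, 19, 26; the last is April 26.
1 October 2021 is a Friday, so the first Sunday is October 3 and the third is October 17.
20 June 2021 lies within the daylight-saving period (26 April – 17 October), so Kesoth is on daylight time, UTC−07:00.
04:00 Kesoth + 7h = 11:00 UTC.
1 April 2021 is a Thursday, so the first Sunday is April 4 and the second is April 11.
1 November 2021 is a Monday, so the first Sunday is November 7 and the third is November 21.
At the standard offset (UTC−10:30), 11:00 UTC − 10h30m = 00:30 Othos standard time.
Daylight saving runs 11 April – 21 November; the standard-time date in Othos, 20 June 2021, is inside that window, so Othos is at UTC−09:30.
11:00 UTC − 9h30m = 01:30 Othos.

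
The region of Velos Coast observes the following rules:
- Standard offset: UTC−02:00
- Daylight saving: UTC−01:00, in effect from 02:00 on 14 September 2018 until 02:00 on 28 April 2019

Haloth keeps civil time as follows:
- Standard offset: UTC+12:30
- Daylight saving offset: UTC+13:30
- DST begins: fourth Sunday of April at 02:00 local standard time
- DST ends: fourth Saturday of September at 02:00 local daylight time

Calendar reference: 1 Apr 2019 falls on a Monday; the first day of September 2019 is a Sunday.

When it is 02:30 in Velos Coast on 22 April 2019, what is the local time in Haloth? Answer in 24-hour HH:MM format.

16:00

Daylight saving runs 14 September 2018 – 28 April 2019; 22 April 2019 is inside that window, so Velos Coast is at UTC−01:00.
02:30 Velos Coast + 1h = 03:30 UTC.
1 April 2019 is a Monday, so the first Sunday is April 7 and the fourth is April 28.
1 September 2019 is a Sunday, so the first Saturday is September 7 and the fourth is September 28.
At the standard offset (UTC+12:30), 03:30 UTC + 12h30m = 16:00 Haloth standard time.
The standard-time date in Haloth, 22 April 2019, is outside the daylight-saving period (28 April – 28 September), so Haloth is on standard time, UTC+12:30.
03:30 UTC + 12h30m = 16:00 Haloth.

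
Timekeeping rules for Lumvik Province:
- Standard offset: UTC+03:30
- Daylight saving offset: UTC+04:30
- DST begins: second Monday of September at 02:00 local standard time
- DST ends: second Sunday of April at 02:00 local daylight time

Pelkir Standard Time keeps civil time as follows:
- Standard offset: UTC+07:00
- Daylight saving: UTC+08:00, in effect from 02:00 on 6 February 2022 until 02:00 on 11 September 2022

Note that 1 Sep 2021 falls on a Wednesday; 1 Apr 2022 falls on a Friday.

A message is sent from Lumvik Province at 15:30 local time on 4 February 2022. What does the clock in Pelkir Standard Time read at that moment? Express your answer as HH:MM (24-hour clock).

18:00

1 September 2021 is a Wednesday, so the first Monday is September 6 and the second is September 13.
1 April 2022 is a Friday, so the first Sunday is April 3 and the second is April 10.
4 February 2022 lies within the daylight-saving period (13 September 2021 – 10 April 2022), so Lumvik Province is on daylight time, UTC+04:30.
15:30 Lumvik Province − 4h30m = 11:00 UTC.
At the standard offset (UTC+07:00), 11:00 UTC + 7h = 18:00 Pelkir Standard Time standard time.
The standard-time date in Pelkir Standard Time, 4 February 2022, does not fall between 6 February and 11 September, so daylight saving is not in effect and Pelkir Standard Time is at UTC+07:00.
11:00 UTC + 7h = 18:00 Pelkir Standard Time.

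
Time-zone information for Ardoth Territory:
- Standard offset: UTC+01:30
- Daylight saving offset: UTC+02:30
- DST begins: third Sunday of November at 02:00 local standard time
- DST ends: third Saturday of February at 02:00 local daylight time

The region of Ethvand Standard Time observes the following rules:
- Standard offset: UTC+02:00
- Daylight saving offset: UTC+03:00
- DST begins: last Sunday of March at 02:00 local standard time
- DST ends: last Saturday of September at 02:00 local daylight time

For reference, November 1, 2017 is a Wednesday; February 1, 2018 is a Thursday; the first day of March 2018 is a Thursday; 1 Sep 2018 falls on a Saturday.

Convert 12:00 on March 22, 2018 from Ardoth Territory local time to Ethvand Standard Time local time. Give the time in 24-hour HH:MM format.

12:30

1 November 2017 is a Wednesday, so the first Sunday is November 5 and the third is November 19.
1 February 2018 is a Thursday, so the first Saturday is February 3 and the third is February 17.
Daylight saving runs 19 November 2017 – 17 February 2018; March 22, 2018 is outside that window, so Ardoth Territory is on standard time at UTC+01:30.
12:00 Ardoth Territory − 1h30m = 10:30 UTC.
1 March 2018 is a Thursday, so Sundays fall on 4, 11, 18, 25; the last is March 25.
1 September 2018 is a Saturday, so Saturdays fall on 1, 8, 15, 22, 29; the last is September 29.
At the standard offset (UTC+02:00), 10:30 UTC + 2h = 12:30 Ethvand Standard Time standard time.
The standard-time date in Ethvand Standard Time, March 22, 2018, is outside the daylight-saving period (25 March – 29 September), so Ethvand Standard Time is on standard time, UTC+02:00.
10:30 UTC + 2h = 12:30 Ethvand Standard Time.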